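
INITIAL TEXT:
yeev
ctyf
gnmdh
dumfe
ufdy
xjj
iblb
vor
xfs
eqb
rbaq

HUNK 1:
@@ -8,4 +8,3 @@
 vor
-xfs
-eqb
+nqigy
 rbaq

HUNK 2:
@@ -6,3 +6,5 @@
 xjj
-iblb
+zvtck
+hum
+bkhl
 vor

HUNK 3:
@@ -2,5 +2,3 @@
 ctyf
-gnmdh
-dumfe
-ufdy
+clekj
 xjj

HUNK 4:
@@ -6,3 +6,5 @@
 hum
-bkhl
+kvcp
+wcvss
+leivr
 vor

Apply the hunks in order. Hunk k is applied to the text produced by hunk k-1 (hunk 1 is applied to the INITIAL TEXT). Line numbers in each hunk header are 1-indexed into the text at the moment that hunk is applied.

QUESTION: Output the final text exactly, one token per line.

Hunk 1: at line 8 remove [xfs,eqb] add [nqigy] -> 10 lines: yeev ctyf gnmdh dumfe ufdy xjj iblb vor nqigy rbaq
Hunk 2: at line 6 remove [iblb] add [zvtck,hum,bkhl] -> 12 lines: yeev ctyf gnmdh dumfe ufdy xjj zvtck hum bkhl vor nqigy rbaq
Hunk 3: at line 2 remove [gnmdh,dumfe,ufdy] add [clekj] -> 10 lines: yeev ctyf clekj xjj zvtck hum bkhl vor nqigy rbaq
Hunk 4: at line 6 remove [bkhl] add [kvcp,wcvss,leivr] -> 12 lines: yeev ctyf clekj xjj zvtck hum kvcp wcvss leivr vor nqigy rbaq

Answer: yeev
ctyf
clekj
xjj
zvtck
hum
kvcp
wcvss
leivr
vor
nqigy
rbaq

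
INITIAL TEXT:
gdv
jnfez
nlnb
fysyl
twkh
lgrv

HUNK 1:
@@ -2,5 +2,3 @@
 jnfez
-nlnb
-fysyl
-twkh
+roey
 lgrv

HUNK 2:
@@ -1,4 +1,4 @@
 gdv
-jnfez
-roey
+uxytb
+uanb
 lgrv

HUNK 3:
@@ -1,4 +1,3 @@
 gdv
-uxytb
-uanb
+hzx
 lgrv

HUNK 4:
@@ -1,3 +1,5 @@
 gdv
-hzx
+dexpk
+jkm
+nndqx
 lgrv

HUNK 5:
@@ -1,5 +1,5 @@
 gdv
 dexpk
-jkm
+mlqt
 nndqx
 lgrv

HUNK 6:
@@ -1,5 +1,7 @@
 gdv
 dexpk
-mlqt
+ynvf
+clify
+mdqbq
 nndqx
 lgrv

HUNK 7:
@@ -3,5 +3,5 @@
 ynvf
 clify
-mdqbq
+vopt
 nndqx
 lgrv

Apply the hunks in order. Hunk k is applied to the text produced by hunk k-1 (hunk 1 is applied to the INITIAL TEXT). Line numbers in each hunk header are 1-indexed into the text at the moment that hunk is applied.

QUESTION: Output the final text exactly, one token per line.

Answer: gdv
dexpk
ynvf
clify
vopt
nndqx
lgrv

Derivation:
Hunk 1: at line 2 remove [nlnb,fysyl,twkh] add [roey] -> 4 lines: gdv jnfez roey lgrv
Hunk 2: at line 1 remove [jnfez,roey] add [uxytb,uanb] -> 4 lines: gdv uxytb uanb lgrv
Hunk 3: at line 1 remove [uxytb,uanb] add [hzx] -> 3 lines: gdv hzx lgrv
Hunk 4: at line 1 remove [hzx] add [dexpk,jkm,nndqx] -> 5 lines: gdv dexpk jkm nndqx lgrv
Hunk 5: at line 1 remove [jkm] add [mlqt] -> 5 lines: gdv dexpk mlqt nndqx lgrv
Hunk 6: at line 1 remove [mlqt] add [ynvf,clify,mdqbq] -> 7 lines: gdv dexpk ynvf clify mdqbq nndqx lgrv
Hunk 7: at line 3 remove [mdqbq] add [vopt] -> 7 lines: gdv dexpk ynvf clify vopt nndqx lgrv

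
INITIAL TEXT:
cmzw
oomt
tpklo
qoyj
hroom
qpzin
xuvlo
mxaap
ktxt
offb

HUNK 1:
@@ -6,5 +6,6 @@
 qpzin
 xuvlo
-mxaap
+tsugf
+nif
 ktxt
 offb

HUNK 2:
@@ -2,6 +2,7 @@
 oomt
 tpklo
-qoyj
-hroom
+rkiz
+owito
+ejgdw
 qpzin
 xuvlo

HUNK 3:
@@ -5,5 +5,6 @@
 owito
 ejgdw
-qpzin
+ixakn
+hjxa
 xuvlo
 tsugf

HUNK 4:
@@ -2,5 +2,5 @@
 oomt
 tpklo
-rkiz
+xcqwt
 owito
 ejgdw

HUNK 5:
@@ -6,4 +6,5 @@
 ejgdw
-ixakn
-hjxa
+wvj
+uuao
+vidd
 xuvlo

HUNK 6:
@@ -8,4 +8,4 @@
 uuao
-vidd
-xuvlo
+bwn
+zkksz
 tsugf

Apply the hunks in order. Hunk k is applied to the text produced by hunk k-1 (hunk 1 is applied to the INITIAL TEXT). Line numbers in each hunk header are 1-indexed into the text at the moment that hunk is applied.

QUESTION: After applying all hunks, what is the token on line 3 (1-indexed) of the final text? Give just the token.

Answer: tpklo

Derivation:
Hunk 1: at line 6 remove [mxaap] add [tsugf,nif] -> 11 lines: cmzw oomt tpklo qoyj hroom qpzin xuvlo tsugf nif ktxt offb
Hunk 2: at line 2 remove [qoyj,hroom] add [rkiz,owito,ejgdw] -> 12 lines: cmzw oomt tpklo rkiz owito ejgdw qpzin xuvlo tsugf nif ktxt offb
Hunk 3: at line 5 remove [qpzin] add [ixakn,hjxa] -> 13 lines: cmzw oomt tpklo rkiz owito ejgdw ixakn hjxa xuvlo tsugf nif ktxt offb
Hunk 4: at line 2 remove [rkiz] add [xcqwt] -> 13 lines: cmzw oomt tpklo xcqwt owito ejgdw ixakn hjxa xuvlo tsugf nif ktxt offb
Hunk 5: at line 6 remove [ixakn,hjxa] add [wvj,uuao,vidd] -> 14 lines: cmzw oomt tpklo xcqwt owito ejgdw wvj uuao vidd xuvlo tsugf nif ktxt offb
Hunk 6: at line 8 remove [vidd,xuvlo] add [bwn,zkksz] -> 14 lines: cmzw oomt tpklo xcqwt owito ejgdw wvj uuao bwn zkksz tsugf nif ktxt offb
Final line 3: tpklo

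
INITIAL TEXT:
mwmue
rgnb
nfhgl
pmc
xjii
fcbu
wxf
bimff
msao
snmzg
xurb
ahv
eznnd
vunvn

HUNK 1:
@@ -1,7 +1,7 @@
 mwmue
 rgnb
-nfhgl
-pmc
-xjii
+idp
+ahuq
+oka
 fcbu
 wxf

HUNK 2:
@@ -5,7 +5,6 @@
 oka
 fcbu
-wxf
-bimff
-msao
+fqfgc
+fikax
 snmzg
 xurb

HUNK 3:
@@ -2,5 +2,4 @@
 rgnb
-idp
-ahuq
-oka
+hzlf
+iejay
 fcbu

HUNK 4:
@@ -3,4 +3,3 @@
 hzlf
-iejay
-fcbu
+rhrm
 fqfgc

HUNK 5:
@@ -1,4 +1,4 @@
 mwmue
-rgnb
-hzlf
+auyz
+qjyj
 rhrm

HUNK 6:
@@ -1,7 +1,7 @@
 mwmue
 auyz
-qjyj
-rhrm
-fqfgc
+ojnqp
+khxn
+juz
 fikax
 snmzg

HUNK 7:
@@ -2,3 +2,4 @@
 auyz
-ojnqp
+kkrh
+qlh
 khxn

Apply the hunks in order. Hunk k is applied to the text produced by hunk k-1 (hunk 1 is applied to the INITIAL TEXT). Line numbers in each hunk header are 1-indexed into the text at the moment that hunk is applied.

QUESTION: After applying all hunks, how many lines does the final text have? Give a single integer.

Hunk 1: at line 1 remove [nfhgl,pmc,xjii] add [idp,ahuq,oka] -> 14 lines: mwmue rgnb idp ahuq oka fcbu wxf bimff msao snmzg xurb ahv eznnd vunvn
Hunk 2: at line 5 remove [wxf,bimff,msao] add [fqfgc,fikax] -> 13 lines: mwmue rgnb idp ahuq oka fcbu fqfgc fikax snmzg xurb ahv eznnd vunvn
Hunk 3: at line 2 remove [idp,ahuq,oka] add [hzlf,iejay] -> 12 lines: mwmue rgnb hzlf iejay fcbu fqfgc fikax snmzg xurb ahv eznnd vunvn
Hunk 4: at line 3 remove [iejay,fcbu] add [rhrm] -> 11 lines: mwmue rgnb hzlf rhrm fqfgc fikax snmzg xurb ahv eznnd vunvn
Hunk 5: at line 1 remove [rgnb,hzlf] add [auyz,qjyj] -> 11 lines: mwmue auyz qjyj rhrm fqfgc fikax snmzg xurb ahv eznnd vunvn
Hunk 6: at line 1 remove [qjyj,rhrm,fqfgc] add [ojnqp,khxn,juz] -> 11 lines: mwmue auyz ojnqp khxn juz fikax snmzg xurb ahv eznnd vunvn
Hunk 7: at line 2 remove [ojnqp] add [kkrh,qlh] -> 12 lines: mwmue auyz kkrh qlh khxn juz fikax snmzg xurb ahv eznnd vunvn
Final line count: 12

Answer: 12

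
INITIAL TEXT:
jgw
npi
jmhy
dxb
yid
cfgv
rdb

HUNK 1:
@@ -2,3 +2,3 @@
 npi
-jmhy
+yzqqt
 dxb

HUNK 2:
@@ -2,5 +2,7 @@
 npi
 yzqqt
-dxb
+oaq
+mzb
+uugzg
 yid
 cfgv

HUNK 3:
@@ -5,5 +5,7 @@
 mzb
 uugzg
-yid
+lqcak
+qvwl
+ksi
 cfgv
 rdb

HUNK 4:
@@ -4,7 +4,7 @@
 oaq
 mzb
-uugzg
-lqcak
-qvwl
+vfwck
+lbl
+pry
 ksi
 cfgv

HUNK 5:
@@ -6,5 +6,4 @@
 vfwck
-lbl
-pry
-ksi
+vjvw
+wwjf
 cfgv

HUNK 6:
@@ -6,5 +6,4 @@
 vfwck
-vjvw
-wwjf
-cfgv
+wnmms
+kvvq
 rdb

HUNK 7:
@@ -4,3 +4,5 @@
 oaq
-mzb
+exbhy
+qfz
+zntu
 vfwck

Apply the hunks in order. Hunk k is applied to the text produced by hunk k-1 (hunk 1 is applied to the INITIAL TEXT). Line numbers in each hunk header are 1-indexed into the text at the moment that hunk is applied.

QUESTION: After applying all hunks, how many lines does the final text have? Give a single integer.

Answer: 11

Derivation:
Hunk 1: at line 2 remove [jmhy] add [yzqqt] -> 7 lines: jgw npi yzqqt dxb yid cfgv rdb
Hunk 2: at line 2 remove [dxb] add [oaq,mzb,uugzg] -> 9 lines: jgw npi yzqqt oaq mzb uugzg yid cfgv rdb
Hunk 3: at line 5 remove [yid] add [lqcak,qvwl,ksi] -> 11 lines: jgw npi yzqqt oaq mzb uugzg lqcak qvwl ksi cfgv rdb
Hunk 4: at line 4 remove [uugzg,lqcak,qvwl] add [vfwck,lbl,pry] -> 11 lines: jgw npi yzqqt oaq mzb vfwck lbl pry ksi cfgv rdb
Hunk 5: at line 6 remove [lbl,pry,ksi] add [vjvw,wwjf] -> 10 lines: jgw npi yzqqt oaq mzb vfwck vjvw wwjf cfgv rdb
Hunk 6: at line 6 remove [vjvw,wwjf,cfgv] add [wnmms,kvvq] -> 9 lines: jgw npi yzqqt oaq mzb vfwck wnmms kvvq rdb
Hunk 7: at line 4 remove [mzb] add [exbhy,qfz,zntu] -> 11 lines: jgw npi yzqqt oaq exbhy qfz zntu vfwck wnmms kvvq rdb
Final line count: 11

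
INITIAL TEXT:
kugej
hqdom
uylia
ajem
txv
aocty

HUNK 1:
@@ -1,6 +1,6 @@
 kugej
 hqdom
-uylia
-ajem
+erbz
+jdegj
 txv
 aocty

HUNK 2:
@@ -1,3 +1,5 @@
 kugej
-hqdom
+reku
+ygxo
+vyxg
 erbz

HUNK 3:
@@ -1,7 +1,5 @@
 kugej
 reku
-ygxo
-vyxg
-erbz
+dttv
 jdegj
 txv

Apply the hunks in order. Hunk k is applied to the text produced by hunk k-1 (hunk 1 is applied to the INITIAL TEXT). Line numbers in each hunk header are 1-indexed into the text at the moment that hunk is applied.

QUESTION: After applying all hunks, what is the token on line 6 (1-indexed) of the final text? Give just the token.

Hunk 1: at line 1 remove [uylia,ajem] add [erbz,jdegj] -> 6 lines: kugej hqdom erbz jdegj txv aocty
Hunk 2: at line 1 remove [hqdom] add [reku,ygxo,vyxg] -> 8 lines: kugej reku ygxo vyxg erbz jdegj txv aocty
Hunk 3: at line 1 remove [ygxo,vyxg,erbz] add [dttv] -> 6 lines: kugej reku dttv jdegj txv aocty
Final line 6: aocty

Answer: aocty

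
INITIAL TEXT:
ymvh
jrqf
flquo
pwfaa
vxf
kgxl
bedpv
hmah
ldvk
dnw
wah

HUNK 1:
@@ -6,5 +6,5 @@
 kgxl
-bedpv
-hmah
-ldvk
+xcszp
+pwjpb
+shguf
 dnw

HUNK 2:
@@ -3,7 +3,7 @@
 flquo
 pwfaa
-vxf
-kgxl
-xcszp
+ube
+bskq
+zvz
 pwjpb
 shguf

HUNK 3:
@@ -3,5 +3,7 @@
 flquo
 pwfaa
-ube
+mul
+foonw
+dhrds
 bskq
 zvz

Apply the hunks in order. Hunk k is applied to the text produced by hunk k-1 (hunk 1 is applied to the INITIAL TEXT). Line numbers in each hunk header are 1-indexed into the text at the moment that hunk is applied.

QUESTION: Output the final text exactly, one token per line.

Hunk 1: at line 6 remove [bedpv,hmah,ldvk] add [xcszp,pwjpb,shguf] -> 11 lines: ymvh jrqf flquo pwfaa vxf kgxl xcszp pwjpb shguf dnw wah
Hunk 2: at line 3 remove [vxf,kgxl,xcszp] add [ube,bskq,zvz] -> 11 lines: ymvh jrqf flquo pwfaa ube bskq zvz pwjpb shguf dnw wah
Hunk 3: at line 3 remove [ube] add [mul,foonw,dhrds] -> 13 lines: ymvh jrqf flquo pwfaa mul foonw dhrds bskq zvz pwjpb shguf dnw wah

Answer: ymvh
jrqf
flquo
pwfaa
mul
foonw
dhrds
bskq
zvz
pwjpb
shguf
dnw
wah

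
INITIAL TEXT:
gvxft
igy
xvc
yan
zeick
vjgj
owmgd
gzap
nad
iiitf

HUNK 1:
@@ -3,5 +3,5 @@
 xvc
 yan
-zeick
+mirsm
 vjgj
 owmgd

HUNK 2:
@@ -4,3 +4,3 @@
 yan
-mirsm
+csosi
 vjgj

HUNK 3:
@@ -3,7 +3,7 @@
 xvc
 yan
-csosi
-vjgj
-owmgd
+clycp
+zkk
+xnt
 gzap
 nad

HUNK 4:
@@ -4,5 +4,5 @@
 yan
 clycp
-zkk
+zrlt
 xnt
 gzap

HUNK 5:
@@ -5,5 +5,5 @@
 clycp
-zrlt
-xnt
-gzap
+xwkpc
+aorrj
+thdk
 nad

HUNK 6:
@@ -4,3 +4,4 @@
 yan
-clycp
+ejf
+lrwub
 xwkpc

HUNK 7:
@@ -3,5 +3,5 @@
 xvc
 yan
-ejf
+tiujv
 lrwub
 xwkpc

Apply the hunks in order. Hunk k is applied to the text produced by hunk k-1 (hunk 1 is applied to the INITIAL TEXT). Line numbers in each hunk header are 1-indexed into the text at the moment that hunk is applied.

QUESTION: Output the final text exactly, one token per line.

Hunk 1: at line 3 remove [zeick] add [mirsm] -> 10 lines: gvxft igy xvc yan mirsm vjgj owmgd gzap nad iiitf
Hunk 2: at line 4 remove [mirsm] add [csosi] -> 10 lines: gvxft igy xvc yan csosi vjgj owmgd gzap nad iiitf
Hunk 3: at line 3 remove [csosi,vjgj,owmgd] add [clycp,zkk,xnt] -> 10 lines: gvxft igy xvc yan clycp zkk xnt gzap nad iiitf
Hunk 4: at line 4 remove [zkk] add [zrlt] -> 10 lines: gvxft igy xvc yan clycp zrlt xnt gzap nad iiitf
Hunk 5: at line 5 remove [zrlt,xnt,gzap] add [xwkpc,aorrj,thdk] -> 10 lines: gvxft igy xvc yan clycp xwkpc aorrj thdk nad iiitf
Hunk 6: at line 4 remove [clycp] add [ejf,lrwub] -> 11 lines: gvxft igy xvc yan ejf lrwub xwkpc aorrj thdk nad iiitf
Hunk 7: at line 3 remove [ejf] add [tiujv] -> 11 lines: gvxft igy xvc yan tiujv lrwub xwkpc aorrj thdk nad iiitf

Answer: gvxft
igy
xvc
yan
tiujv
lrwub
xwkpc
aorrj
thdk
nad
iiitf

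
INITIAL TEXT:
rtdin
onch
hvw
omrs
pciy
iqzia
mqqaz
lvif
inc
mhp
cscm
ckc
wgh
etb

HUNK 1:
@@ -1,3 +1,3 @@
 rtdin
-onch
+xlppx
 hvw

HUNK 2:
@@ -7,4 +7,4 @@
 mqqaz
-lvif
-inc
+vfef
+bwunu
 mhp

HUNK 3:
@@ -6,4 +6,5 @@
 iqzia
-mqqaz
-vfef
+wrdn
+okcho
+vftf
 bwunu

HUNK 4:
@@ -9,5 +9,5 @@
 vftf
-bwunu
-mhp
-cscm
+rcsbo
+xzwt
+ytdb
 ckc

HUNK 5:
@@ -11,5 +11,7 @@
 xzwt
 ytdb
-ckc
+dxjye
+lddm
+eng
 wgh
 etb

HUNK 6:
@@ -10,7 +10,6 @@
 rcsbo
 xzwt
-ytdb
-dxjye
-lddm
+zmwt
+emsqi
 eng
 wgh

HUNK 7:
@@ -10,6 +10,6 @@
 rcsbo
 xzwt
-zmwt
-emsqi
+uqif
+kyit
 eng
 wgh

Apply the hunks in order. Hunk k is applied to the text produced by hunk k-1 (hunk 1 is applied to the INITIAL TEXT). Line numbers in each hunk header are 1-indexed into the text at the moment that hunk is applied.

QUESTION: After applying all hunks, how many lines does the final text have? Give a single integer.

Hunk 1: at line 1 remove [onch] add [xlppx] -> 14 lines: rtdin xlppx hvw omrs pciy iqzia mqqaz lvif inc mhp cscm ckc wgh etb
Hunk 2: at line 7 remove [lvif,inc] add [vfef,bwunu] -> 14 lines: rtdin xlppx hvw omrs pciy iqzia mqqaz vfef bwunu mhp cscm ckc wgh etb
Hunk 3: at line 6 remove [mqqaz,vfef] add [wrdn,okcho,vftf] -> 15 lines: rtdin xlppx hvw omrs pciy iqzia wrdn okcho vftf bwunu mhp cscm ckc wgh etb
Hunk 4: at line 9 remove [bwunu,mhp,cscm] add [rcsbo,xzwt,ytdb] -> 15 lines: rtdin xlppx hvw omrs pciy iqzia wrdn okcho vftf rcsbo xzwt ytdb ckc wgh etb
Hunk 5: at line 11 remove [ckc] add [dxjye,lddm,eng] -> 17 lines: rtdin xlppx hvw omrs pciy iqzia wrdn okcho vftf rcsbo xzwt ytdb dxjye lddm eng wgh etb
Hunk 6: at line 10 remove [ytdb,dxjye,lddm] add [zmwt,emsqi] -> 16 lines: rtdin xlppx hvw omrs pciy iqzia wrdn okcho vftf rcsbo xzwt zmwt emsqi eng wgh etb
Hunk 7: at line 10 remove [zmwt,emsqi] add [uqif,kyit] -> 16 lines: rtdin xlppx hvw omrs pciy iqzia wrdn okcho vftf rcsbo xzwt uqif kyit eng wgh etb
Final line count: 16

Answer: 16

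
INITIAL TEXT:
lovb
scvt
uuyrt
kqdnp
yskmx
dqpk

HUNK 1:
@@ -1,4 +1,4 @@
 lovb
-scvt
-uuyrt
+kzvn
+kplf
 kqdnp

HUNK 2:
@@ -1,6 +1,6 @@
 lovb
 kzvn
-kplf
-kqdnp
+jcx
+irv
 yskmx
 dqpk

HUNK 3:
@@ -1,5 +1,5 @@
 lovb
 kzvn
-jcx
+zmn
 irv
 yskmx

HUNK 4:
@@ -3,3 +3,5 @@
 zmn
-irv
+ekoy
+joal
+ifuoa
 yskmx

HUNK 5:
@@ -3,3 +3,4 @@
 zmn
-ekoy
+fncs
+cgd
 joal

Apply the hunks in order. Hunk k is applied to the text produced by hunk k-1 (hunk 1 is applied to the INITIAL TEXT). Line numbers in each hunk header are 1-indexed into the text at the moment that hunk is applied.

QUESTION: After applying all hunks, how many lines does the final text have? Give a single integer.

Hunk 1: at line 1 remove [scvt,uuyrt] add [kzvn,kplf] -> 6 lines: lovb kzvn kplf kqdnp yskmx dqpk
Hunk 2: at line 1 remove [kplf,kqdnp] add [jcx,irv] -> 6 lines: lovb kzvn jcx irv yskmx dqpk
Hunk 3: at line 1 remove [jcx] add [zmn] -> 6 lines: lovb kzvn zmn irv yskmx dqpk
Hunk 4: at line 3 remove [irv] add [ekoy,joal,ifuoa] -> 8 lines: lovb kzvn zmn ekoy joal ifuoa yskmx dqpk
Hunk 5: at line 3 remove [ekoy] add [fncs,cgd] -> 9 lines: lovb kzvn zmn fncs cgd joal ifuoa yskmx dqpk
Final line count: 9

Answer: 9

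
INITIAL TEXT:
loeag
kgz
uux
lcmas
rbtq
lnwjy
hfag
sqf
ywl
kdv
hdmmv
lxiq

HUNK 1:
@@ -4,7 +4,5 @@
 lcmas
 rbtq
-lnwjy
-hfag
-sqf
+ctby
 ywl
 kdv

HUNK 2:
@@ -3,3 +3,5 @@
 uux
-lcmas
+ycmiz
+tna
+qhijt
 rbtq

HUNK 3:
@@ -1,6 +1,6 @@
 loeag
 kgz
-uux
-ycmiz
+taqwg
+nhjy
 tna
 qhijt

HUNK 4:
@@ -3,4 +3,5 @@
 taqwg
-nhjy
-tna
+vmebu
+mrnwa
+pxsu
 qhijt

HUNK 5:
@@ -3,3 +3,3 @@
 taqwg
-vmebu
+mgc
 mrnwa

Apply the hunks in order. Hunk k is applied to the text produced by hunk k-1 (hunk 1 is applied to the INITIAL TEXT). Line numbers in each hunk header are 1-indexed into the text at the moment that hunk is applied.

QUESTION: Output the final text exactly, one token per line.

Answer: loeag
kgz
taqwg
mgc
mrnwa
pxsu
qhijt
rbtq
ctby
ywl
kdv
hdmmv
lxiq

Derivation:
Hunk 1: at line 4 remove [lnwjy,hfag,sqf] add [ctby] -> 10 lines: loeag kgz uux lcmas rbtq ctby ywl kdv hdmmv lxiq
Hunk 2: at line 3 remove [lcmas] add [ycmiz,tna,qhijt] -> 12 lines: loeag kgz uux ycmiz tna qhijt rbtq ctby ywl kdv hdmmv lxiq
Hunk 3: at line 1 remove [uux,ycmiz] add [taqwg,nhjy] -> 12 lines: loeag kgz taqwg nhjy tna qhijt rbtq ctby ywl kdv hdmmv lxiq
Hunk 4: at line 3 remove [nhjy,tna] add [vmebu,mrnwa,pxsu] -> 13 lines: loeag kgz taqwg vmebu mrnwa pxsu qhijt rbtq ctby ywl kdv hdmmv lxiq
Hunk 5: at line 3 remove [vmebu] add [mgc] -> 13 lines: loeag kgz taqwg mgc mrnwa pxsu qhijt rbtq ctby ywl kdv hdmmv lxiq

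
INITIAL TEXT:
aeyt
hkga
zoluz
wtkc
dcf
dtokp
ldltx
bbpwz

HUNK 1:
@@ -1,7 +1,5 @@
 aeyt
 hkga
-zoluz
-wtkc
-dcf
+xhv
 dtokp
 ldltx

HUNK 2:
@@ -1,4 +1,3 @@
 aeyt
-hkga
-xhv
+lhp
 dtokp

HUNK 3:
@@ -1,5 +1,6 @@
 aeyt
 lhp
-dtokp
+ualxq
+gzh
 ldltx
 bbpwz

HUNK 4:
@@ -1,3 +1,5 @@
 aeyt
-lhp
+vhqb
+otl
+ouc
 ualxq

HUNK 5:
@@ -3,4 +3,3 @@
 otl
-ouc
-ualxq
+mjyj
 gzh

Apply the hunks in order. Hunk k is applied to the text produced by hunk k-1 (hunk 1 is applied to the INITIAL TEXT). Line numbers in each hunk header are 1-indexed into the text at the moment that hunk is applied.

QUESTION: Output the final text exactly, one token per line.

Hunk 1: at line 1 remove [zoluz,wtkc,dcf] add [xhv] -> 6 lines: aeyt hkga xhv dtokp ldltx bbpwz
Hunk 2: at line 1 remove [hkga,xhv] add [lhp] -> 5 lines: aeyt lhp dtokp ldltx bbpwz
Hunk 3: at line 1 remove [dtokp] add [ualxq,gzh] -> 6 lines: aeyt lhp ualxq gzh ldltx bbpwz
Hunk 4: at line 1 remove [lhp] add [vhqb,otl,ouc] -> 8 lines: aeyt vhqb otl ouc ualxq gzh ldltx bbpwz
Hunk 5: at line 3 remove [ouc,ualxq] add [mjyj] -> 7 lines: aeyt vhqb otl mjyj gzh ldltx bbpwz

Answer: aeyt
vhqb
otl
mjyj
gzh
ldltx
bbpwz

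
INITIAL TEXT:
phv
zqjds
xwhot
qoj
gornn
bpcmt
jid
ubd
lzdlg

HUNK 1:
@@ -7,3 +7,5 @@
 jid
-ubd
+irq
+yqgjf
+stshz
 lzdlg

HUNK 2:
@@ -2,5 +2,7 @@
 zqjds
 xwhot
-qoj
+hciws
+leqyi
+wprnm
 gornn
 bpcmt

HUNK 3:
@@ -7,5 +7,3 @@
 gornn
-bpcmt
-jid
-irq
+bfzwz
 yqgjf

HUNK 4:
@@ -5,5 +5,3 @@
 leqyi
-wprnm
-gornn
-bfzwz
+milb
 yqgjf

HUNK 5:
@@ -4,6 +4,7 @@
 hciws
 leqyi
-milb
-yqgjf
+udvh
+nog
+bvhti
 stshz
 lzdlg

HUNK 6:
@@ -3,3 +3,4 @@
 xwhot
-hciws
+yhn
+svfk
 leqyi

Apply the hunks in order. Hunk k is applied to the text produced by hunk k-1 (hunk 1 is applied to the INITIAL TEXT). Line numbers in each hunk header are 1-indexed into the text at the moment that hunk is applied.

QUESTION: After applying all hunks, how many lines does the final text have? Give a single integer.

Answer: 11

Derivation:
Hunk 1: at line 7 remove [ubd] add [irq,yqgjf,stshz] -> 11 lines: phv zqjds xwhot qoj gornn bpcmt jid irq yqgjf stshz lzdlg
Hunk 2: at line 2 remove [qoj] add [hciws,leqyi,wprnm] -> 13 lines: phv zqjds xwhot hciws leqyi wprnm gornn bpcmt jid irq yqgjf stshz lzdlg
Hunk 3: at line 7 remove [bpcmt,jid,irq] add [bfzwz] -> 11 lines: phv zqjds xwhot hciws leqyi wprnm gornn bfzwz yqgjf stshz lzdlg
Hunk 4: at line 5 remove [wprnm,gornn,bfzwz] add [milb] -> 9 lines: phv zqjds xwhot hciws leqyi milb yqgjf stshz lzdlg
Hunk 5: at line 4 remove [milb,yqgjf] add [udvh,nog,bvhti] -> 10 lines: phv zqjds xwhot hciws leqyi udvh nog bvhti stshz lzdlg
Hunk 6: at line 3 remove [hciws] add [yhn,svfk] -> 11 lines: phv zqjds xwhot yhn svfk leqyi udvh nog bvhti stshz lzdlg
Final line count: 11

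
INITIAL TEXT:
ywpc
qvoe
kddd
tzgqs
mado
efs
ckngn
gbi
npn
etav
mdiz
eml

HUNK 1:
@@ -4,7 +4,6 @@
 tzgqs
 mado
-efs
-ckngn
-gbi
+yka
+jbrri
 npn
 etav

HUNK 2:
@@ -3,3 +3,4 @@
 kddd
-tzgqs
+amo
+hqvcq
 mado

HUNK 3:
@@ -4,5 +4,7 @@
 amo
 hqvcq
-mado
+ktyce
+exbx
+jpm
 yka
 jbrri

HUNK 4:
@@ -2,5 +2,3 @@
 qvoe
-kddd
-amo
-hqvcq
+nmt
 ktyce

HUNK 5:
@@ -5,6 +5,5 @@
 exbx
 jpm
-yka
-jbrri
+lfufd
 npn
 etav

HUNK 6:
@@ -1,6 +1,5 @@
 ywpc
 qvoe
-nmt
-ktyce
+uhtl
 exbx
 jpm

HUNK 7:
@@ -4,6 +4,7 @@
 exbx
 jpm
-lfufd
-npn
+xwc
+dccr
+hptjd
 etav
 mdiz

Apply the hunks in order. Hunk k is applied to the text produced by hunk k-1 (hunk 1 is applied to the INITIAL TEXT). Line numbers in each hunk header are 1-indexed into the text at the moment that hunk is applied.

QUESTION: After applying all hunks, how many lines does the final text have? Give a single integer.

Answer: 11

Derivation:
Hunk 1: at line 4 remove [efs,ckngn,gbi] add [yka,jbrri] -> 11 lines: ywpc qvoe kddd tzgqs mado yka jbrri npn etav mdiz eml
Hunk 2: at line 3 remove [tzgqs] add [amo,hqvcq] -> 12 lines: ywpc qvoe kddd amo hqvcq mado yka jbrri npn etav mdiz eml
Hunk 3: at line 4 remove [mado] add [ktyce,exbx,jpm] -> 14 lines: ywpc qvoe kddd amo hqvcq ktyce exbx jpm yka jbrri npn etav mdiz eml
Hunk 4: at line 2 remove [kddd,amo,hqvcq] add [nmt] -> 12 lines: ywpc qvoe nmt ktyce exbx jpm yka jbrri npn etav mdiz eml
Hunk 5: at line 5 remove [yka,jbrri] add [lfufd] -> 11 lines: ywpc qvoe nmt ktyce exbx jpm lfufd npn etav mdiz eml
Hunk 6: at line 1 remove [nmt,ktyce] add [uhtl] -> 10 lines: ywpc qvoe uhtl exbx jpm lfufd npn etav mdiz eml
Hunk 7: at line 4 remove [lfufd,npn] add [xwc,dccr,hptjd] -> 11 lines: ywpc qvoe uhtl exbx jpm xwc dccr hptjd etav mdiz eml
Final line count: 11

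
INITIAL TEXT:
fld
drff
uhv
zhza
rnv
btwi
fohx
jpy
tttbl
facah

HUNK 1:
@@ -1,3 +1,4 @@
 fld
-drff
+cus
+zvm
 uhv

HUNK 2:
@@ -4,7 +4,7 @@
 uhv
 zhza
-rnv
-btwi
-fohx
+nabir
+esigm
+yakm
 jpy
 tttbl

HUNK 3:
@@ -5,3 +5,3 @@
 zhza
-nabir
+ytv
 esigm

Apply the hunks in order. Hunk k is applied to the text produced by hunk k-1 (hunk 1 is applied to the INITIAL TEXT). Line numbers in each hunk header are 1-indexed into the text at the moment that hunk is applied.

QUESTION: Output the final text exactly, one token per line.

Hunk 1: at line 1 remove [drff] add [cus,zvm] -> 11 lines: fld cus zvm uhv zhza rnv btwi fohx jpy tttbl facah
Hunk 2: at line 4 remove [rnv,btwi,fohx] add [nabir,esigm,yakm] -> 11 lines: fld cus zvm uhv zhza nabir esigm yakm jpy tttbl facah
Hunk 3: at line 5 remove [nabir] add [ytv] -> 11 lines: fld cus zvm uhv zhza ytv esigm yakm jpy tttbl facah

Answer: fld
cus
zvm
uhv
zhza
ytv
esigm
yakm
jpy
tttbl
facah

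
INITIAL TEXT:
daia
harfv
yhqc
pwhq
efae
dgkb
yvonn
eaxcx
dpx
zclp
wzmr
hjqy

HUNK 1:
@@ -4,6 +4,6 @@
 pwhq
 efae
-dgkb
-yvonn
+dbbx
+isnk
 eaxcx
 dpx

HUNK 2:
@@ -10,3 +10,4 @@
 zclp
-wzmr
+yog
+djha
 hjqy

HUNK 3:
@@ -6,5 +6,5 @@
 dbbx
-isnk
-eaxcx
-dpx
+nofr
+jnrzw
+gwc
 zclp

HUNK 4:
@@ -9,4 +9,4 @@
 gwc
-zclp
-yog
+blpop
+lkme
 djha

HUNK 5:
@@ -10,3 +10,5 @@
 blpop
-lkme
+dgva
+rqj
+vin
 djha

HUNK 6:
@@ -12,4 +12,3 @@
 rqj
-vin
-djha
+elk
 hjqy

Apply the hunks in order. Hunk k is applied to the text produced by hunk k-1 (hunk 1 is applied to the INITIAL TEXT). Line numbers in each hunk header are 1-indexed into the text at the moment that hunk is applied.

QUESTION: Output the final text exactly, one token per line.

Answer: daia
harfv
yhqc
pwhq
efae
dbbx
nofr
jnrzw
gwc
blpop
dgva
rqj
elk
hjqy

Derivation:
Hunk 1: at line 4 remove [dgkb,yvonn] add [dbbx,isnk] -> 12 lines: daia harfv yhqc pwhq efae dbbx isnk eaxcx dpx zclp wzmr hjqy
Hunk 2: at line 10 remove [wzmr] add [yog,djha] -> 13 lines: daia harfv yhqc pwhq efae dbbx isnk eaxcx dpx zclp yog djha hjqy
Hunk 3: at line 6 remove [isnk,eaxcx,dpx] add [nofr,jnrzw,gwc] -> 13 lines: daia harfv yhqc pwhq efae dbbx nofr jnrzw gwc zclp yog djha hjqy
Hunk 4: at line 9 remove [zclp,yog] add [blpop,lkme] -> 13 lines: daia harfv yhqc pwhq efae dbbx nofr jnrzw gwc blpop lkme djha hjqy
Hunk 5: at line 10 remove [lkme] add [dgva,rqj,vin] -> 15 lines: daia harfv yhqc pwhq efae dbbx nofr jnrzw gwc blpop dgva rqj vin djha hjqy
Hunk 6: at line 12 remove [vin,djha] add [elk] -> 14 lines: daia harfv yhqc pwhq efae dbbx nofr jnrzw gwc blpop dgva rqj elk hjqy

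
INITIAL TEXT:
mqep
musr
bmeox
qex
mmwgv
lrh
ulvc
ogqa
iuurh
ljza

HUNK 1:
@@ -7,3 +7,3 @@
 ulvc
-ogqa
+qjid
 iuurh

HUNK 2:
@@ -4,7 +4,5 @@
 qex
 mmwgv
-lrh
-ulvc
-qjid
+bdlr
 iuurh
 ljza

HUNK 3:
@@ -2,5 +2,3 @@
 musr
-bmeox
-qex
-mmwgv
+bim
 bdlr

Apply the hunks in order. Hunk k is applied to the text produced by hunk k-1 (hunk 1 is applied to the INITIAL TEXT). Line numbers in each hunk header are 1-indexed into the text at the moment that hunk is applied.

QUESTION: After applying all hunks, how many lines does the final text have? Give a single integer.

Hunk 1: at line 7 remove [ogqa] add [qjid] -> 10 lines: mqep musr bmeox qex mmwgv lrh ulvc qjid iuurh ljza
Hunk 2: at line 4 remove [lrh,ulvc,qjid] add [bdlr] -> 8 lines: mqep musr bmeox qex mmwgv bdlr iuurh ljza
Hunk 3: at line 2 remove [bmeox,qex,mmwgv] add [bim] -> 6 lines: mqep musr bim bdlr iuurh ljza
Final line count: 6

Answer: 6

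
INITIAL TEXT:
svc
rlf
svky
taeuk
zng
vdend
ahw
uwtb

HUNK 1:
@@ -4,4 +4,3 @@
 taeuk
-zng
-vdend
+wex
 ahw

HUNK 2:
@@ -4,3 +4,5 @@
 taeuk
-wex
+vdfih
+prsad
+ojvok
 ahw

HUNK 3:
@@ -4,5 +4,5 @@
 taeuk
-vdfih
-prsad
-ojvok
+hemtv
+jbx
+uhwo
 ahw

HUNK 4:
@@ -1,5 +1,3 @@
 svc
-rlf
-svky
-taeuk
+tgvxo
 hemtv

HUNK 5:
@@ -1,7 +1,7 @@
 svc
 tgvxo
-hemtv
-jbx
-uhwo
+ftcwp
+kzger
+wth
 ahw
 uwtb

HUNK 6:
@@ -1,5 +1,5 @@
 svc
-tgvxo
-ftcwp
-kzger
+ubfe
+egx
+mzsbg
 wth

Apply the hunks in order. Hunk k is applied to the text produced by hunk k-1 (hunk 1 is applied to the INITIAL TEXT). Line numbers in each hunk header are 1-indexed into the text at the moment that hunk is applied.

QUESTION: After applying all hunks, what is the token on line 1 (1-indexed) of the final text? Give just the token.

Answer: svc

Derivation:
Hunk 1: at line 4 remove [zng,vdend] add [wex] -> 7 lines: svc rlf svky taeuk wex ahw uwtb
Hunk 2: at line 4 remove [wex] add [vdfih,prsad,ojvok] -> 9 lines: svc rlf svky taeuk vdfih prsad ojvok ahw uwtb
Hunk 3: at line 4 remove [vdfih,prsad,ojvok] add [hemtv,jbx,uhwo] -> 9 lines: svc rlf svky taeuk hemtv jbx uhwo ahw uwtb
Hunk 4: at line 1 remove [rlf,svky,taeuk] add [tgvxo] -> 7 lines: svc tgvxo hemtv jbx uhwo ahw uwtb
Hunk 5: at line 1 remove [hemtv,jbx,uhwo] add [ftcwp,kzger,wth] -> 7 lines: svc tgvxo ftcwp kzger wth ahw uwtb
Hunk 6: at line 1 remove [tgvxo,ftcwp,kzger] add [ubfe,egx,mzsbg] -> 7 lines: svc ubfe egx mzsbg wth ahw uwtb
Final line 1: svc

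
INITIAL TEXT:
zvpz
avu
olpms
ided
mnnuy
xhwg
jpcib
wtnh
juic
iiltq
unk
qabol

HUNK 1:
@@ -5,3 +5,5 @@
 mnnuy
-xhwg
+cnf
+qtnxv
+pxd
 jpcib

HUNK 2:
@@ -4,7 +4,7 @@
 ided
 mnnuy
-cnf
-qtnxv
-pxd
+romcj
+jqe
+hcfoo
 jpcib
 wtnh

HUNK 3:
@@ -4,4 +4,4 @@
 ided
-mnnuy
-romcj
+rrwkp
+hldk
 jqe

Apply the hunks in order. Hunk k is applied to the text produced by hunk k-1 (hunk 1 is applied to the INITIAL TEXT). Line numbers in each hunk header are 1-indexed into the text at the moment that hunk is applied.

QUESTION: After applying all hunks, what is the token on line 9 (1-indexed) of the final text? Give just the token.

Hunk 1: at line 5 remove [xhwg] add [cnf,qtnxv,pxd] -> 14 lines: zvpz avu olpms ided mnnuy cnf qtnxv pxd jpcib wtnh juic iiltq unk qabol
Hunk 2: at line 4 remove [cnf,qtnxv,pxd] add [romcj,jqe,hcfoo] -> 14 lines: zvpz avu olpms ided mnnuy romcj jqe hcfoo jpcib wtnh juic iiltq unk qabol
Hunk 3: at line 4 remove [mnnuy,romcj] add [rrwkp,hldk] -> 14 lines: zvpz avu olpms ided rrwkp hldk jqe hcfoo jpcib wtnh juic iiltq unk qabol
Final line 9: jpcib

Answer: jpcib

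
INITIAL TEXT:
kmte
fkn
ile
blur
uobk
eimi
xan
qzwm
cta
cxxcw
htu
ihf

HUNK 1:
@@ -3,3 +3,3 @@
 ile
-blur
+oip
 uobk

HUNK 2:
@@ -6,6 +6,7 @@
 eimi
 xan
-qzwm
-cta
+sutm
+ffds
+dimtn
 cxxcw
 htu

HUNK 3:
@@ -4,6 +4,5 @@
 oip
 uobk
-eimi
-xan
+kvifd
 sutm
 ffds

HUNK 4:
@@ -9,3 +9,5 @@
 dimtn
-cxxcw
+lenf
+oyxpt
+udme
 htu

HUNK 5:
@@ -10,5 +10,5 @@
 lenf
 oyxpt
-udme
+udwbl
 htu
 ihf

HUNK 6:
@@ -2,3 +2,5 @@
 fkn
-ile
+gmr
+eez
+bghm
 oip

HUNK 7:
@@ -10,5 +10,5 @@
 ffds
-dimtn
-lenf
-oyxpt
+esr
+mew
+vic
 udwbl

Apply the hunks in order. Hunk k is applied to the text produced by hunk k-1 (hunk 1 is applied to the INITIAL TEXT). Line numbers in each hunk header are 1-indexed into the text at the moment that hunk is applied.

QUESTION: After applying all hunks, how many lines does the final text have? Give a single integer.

Answer: 16

Derivation:
Hunk 1: at line 3 remove [blur] add [oip] -> 12 lines: kmte fkn ile oip uobk eimi xan qzwm cta cxxcw htu ihf
Hunk 2: at line 6 remove [qzwm,cta] add [sutm,ffds,dimtn] -> 13 lines: kmte fkn ile oip uobk eimi xan sutm ffds dimtn cxxcw htu ihf
Hunk 3: at line 4 remove [eimi,xan] add [kvifd] -> 12 lines: kmte fkn ile oip uobk kvifd sutm ffds dimtn cxxcw htu ihf
Hunk 4: at line 9 remove [cxxcw] add [lenf,oyxpt,udme] -> 14 lines: kmte fkn ile oip uobk kvifd sutm ffds dimtn lenf oyxpt udme htu ihf
Hunk 5: at line 10 remove [udme] add [udwbl] -> 14 lines: kmte fkn ile oip uobk kvifd sutm ffds dimtn lenf oyxpt udwbl htu ihf
Hunk 6: at line 2 remove [ile] add [gmr,eez,bghm] -> 16 lines: kmte fkn gmr eez bghm oip uobk kvifd sutm ffds dimtn lenf oyxpt udwbl htu ihf
Hunk 7: at line 10 remove [dimtn,lenf,oyxpt] add [esr,mew,vic] -> 16 lines: kmte fkn gmr eez bghm oip uobk kvifd sutm ffds esr mew vic udwbl htu ihf
Final line count: 16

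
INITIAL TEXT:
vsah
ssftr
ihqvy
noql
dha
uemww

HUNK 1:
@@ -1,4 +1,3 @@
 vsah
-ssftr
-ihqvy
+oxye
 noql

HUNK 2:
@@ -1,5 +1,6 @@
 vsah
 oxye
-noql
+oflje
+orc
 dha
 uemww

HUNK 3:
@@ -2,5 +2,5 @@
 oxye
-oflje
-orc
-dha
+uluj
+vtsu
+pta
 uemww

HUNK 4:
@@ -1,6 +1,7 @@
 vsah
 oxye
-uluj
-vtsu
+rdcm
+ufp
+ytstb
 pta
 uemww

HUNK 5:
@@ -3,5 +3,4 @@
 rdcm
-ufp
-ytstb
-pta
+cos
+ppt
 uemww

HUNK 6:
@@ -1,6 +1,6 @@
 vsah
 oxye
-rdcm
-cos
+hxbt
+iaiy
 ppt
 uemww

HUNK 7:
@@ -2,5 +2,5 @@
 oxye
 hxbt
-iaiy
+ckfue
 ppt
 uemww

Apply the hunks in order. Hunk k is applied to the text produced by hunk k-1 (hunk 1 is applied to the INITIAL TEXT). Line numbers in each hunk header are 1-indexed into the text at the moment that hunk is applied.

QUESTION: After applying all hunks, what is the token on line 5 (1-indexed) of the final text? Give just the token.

Answer: ppt

Derivation:
Hunk 1: at line 1 remove [ssftr,ihqvy] add [oxye] -> 5 lines: vsah oxye noql dha uemww
Hunk 2: at line 1 remove [noql] add [oflje,orc] -> 6 lines: vsah oxye oflje orc dha uemww
Hunk 3: at line 2 remove [oflje,orc,dha] add [uluj,vtsu,pta] -> 6 lines: vsah oxye uluj vtsu pta uemww
Hunk 4: at line 1 remove [uluj,vtsu] add [rdcm,ufp,ytstb] -> 7 lines: vsah oxye rdcm ufp ytstb pta uemww
Hunk 5: at line 3 remove [ufp,ytstb,pta] add [cos,ppt] -> 6 lines: vsah oxye rdcm cos ppt uemww
Hunk 6: at line 1 remove [rdcm,cos] add [hxbt,iaiy] -> 6 lines: vsah oxye hxbt iaiy ppt uemww
Hunk 7: at line 2 remove [iaiy] add [ckfue] -> 6 lines: vsah oxye hxbt ckfue ppt uemww
Final line 5: ppt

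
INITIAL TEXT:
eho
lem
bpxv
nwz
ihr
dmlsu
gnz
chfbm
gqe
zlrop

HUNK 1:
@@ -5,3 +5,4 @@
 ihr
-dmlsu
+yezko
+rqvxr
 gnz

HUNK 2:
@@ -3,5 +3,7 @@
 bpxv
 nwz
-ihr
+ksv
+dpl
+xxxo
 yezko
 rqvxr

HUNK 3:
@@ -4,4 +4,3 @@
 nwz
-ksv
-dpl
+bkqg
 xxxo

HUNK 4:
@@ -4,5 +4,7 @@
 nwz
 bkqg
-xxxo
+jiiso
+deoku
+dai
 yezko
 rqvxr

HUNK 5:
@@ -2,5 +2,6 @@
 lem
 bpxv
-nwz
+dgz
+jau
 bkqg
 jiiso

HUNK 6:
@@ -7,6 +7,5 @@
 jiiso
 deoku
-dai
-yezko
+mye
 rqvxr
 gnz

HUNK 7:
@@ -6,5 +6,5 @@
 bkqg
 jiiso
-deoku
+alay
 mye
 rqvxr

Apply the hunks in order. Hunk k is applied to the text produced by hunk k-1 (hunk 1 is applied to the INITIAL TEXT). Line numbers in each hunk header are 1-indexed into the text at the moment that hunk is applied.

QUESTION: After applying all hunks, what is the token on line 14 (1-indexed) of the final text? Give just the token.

Hunk 1: at line 5 remove [dmlsu] add [yezko,rqvxr] -> 11 lines: eho lem bpxv nwz ihr yezko rqvxr gnz chfbm gqe zlrop
Hunk 2: at line 3 remove [ihr] add [ksv,dpl,xxxo] -> 13 lines: eho lem bpxv nwz ksv dpl xxxo yezko rqvxr gnz chfbm gqe zlrop
Hunk 3: at line 4 remove [ksv,dpl] add [bkqg] -> 12 lines: eho lem bpxv nwz bkqg xxxo yezko rqvxr gnz chfbm gqe zlrop
Hunk 4: at line 4 remove [xxxo] add [jiiso,deoku,dai] -> 14 lines: eho lem bpxv nwz bkqg jiiso deoku dai yezko rqvxr gnz chfbm gqe zlrop
Hunk 5: at line 2 remove [nwz] add [dgz,jau] -> 15 lines: eho lem bpxv dgz jau bkqg jiiso deoku dai yezko rqvxr gnz chfbm gqe zlrop
Hunk 6: at line 7 remove [dai,yezko] add [mye] -> 14 lines: eho lem bpxv dgz jau bkqg jiiso deoku mye rqvxr gnz chfbm gqe zlrop
Hunk 7: at line 6 remove [deoku] add [alay] -> 14 lines: eho lem bpxv dgz jau bkqg jiiso alay mye rqvxr gnz chfbm gqe zlrop
Final line 14: zlrop

Answer: zlrop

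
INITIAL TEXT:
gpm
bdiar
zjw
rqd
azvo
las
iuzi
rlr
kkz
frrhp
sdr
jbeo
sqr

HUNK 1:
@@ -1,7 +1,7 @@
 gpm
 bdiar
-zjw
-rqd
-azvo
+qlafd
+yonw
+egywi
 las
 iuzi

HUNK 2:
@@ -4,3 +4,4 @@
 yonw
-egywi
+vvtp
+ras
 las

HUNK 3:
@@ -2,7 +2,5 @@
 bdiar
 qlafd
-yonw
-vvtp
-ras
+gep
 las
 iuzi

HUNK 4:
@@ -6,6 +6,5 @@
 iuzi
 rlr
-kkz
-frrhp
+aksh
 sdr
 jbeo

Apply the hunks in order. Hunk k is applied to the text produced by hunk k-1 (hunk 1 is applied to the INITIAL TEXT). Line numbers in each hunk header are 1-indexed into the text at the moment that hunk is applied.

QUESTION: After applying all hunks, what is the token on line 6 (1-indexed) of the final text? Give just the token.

Hunk 1: at line 1 remove [zjw,rqd,azvo] add [qlafd,yonw,egywi] -> 13 lines: gpm bdiar qlafd yonw egywi las iuzi rlr kkz frrhp sdr jbeo sqr
Hunk 2: at line 4 remove [egywi] add [vvtp,ras] -> 14 lines: gpm bdiar qlafd yonw vvtp ras las iuzi rlr kkz frrhp sdr jbeo sqr
Hunk 3: at line 2 remove [yonw,vvtp,ras] add [gep] -> 12 lines: gpm bdiar qlafd gep las iuzi rlr kkz frrhp sdr jbeo sqr
Hunk 4: at line 6 remove [kkz,frrhp] add [aksh] -> 11 lines: gpm bdiar qlafd gep las iuzi rlr aksh sdr jbeo sqr
Final line 6: iuzi

Answer: iuzi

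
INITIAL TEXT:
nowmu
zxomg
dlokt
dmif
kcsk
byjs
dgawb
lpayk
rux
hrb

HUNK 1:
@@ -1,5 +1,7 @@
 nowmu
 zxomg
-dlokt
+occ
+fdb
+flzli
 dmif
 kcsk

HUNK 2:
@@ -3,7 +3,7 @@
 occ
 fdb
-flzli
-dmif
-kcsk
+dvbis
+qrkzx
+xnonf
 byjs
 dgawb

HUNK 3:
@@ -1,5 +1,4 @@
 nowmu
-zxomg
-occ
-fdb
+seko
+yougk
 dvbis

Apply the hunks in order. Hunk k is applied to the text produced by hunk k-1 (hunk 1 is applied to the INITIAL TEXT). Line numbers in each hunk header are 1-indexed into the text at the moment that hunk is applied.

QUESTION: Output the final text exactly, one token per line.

Hunk 1: at line 1 remove [dlokt] add [occ,fdb,flzli] -> 12 lines: nowmu zxomg occ fdb flzli dmif kcsk byjs dgawb lpayk rux hrb
Hunk 2: at line 3 remove [flzli,dmif,kcsk] add [dvbis,qrkzx,xnonf] -> 12 lines: nowmu zxomg occ fdb dvbis qrkzx xnonf byjs dgawb lpayk rux hrb
Hunk 3: at line 1 remove [zxomg,occ,fdb] add [seko,yougk] -> 11 lines: nowmu seko yougk dvbis qrkzx xnonf byjs dgawb lpayk rux hrb

Answer: nowmu
seko
yougk
dvbis
qrkzx
xnonf
byjs
dgawb
lpayk
rux
hrb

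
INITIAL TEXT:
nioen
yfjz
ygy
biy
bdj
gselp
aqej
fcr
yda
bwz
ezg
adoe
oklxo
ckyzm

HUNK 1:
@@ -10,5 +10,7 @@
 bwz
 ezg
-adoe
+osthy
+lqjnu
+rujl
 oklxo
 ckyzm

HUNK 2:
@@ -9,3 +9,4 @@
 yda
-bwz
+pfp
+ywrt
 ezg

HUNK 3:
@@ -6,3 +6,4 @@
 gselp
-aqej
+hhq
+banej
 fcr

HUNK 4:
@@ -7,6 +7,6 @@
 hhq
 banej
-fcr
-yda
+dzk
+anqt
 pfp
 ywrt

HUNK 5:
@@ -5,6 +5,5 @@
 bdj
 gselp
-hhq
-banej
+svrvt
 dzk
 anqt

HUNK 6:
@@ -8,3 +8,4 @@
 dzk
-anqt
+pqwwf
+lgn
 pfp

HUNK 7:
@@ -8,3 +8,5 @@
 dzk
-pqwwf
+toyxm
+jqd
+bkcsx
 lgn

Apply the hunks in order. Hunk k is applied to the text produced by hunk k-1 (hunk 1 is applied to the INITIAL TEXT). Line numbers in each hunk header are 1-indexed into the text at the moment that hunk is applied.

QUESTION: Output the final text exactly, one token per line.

Hunk 1: at line 10 remove [adoe] add [osthy,lqjnu,rujl] -> 16 lines: nioen yfjz ygy biy bdj gselp aqej fcr yda bwz ezg osthy lqjnu rujl oklxo ckyzm
Hunk 2: at line 9 remove [bwz] add [pfp,ywrt] -> 17 lines: nioen yfjz ygy biy bdj gselp aqej fcr yda pfp ywrt ezg osthy lqjnu rujl oklxo ckyzm
Hunk 3: at line 6 remove [aqej] add [hhq,banej] -> 18 lines: nioen yfjz ygy biy bdj gselp hhq banej fcr yda pfp ywrt ezg osthy lqjnu rujl oklxo ckyzm
Hunk 4: at line 7 remove [fcr,yda] add [dzk,anqt] -> 18 lines: nioen yfjz ygy biy bdj gselp hhq banej dzk anqt pfp ywrt ezg osthy lqjnu rujl oklxo ckyzm
Hunk 5: at line 5 remove [hhq,banej] add [svrvt] -> 17 lines: nioen yfjz ygy biy bdj gselp svrvt dzk anqt pfp ywrt ezg osthy lqjnu rujl oklxo ckyzm
Hunk 6: at line 8 remove [anqt] add [pqwwf,lgn] -> 18 lines: nioen yfjz ygy biy bdj gselp svrvt dzk pqwwf lgn pfp ywrt ezg osthy lqjnu rujl oklxo ckyzm
Hunk 7: at line 8 remove [pqwwf] add [toyxm,jqd,bkcsx] -> 20 lines: nioen yfjz ygy biy bdj gselp svrvt dzk toyxm jqd bkcsx lgn pfp ywrt ezg osthy lqjnu rujl oklxo ckyzm

Answer: nioen
yfjz
ygy
biy
bdj
gselp
svrvt
dzk
toyxm
jqd
bkcsx
lgn
pfp
ywrt
ezg
osthy
lqjnu
rujl
oklxo
ckyzm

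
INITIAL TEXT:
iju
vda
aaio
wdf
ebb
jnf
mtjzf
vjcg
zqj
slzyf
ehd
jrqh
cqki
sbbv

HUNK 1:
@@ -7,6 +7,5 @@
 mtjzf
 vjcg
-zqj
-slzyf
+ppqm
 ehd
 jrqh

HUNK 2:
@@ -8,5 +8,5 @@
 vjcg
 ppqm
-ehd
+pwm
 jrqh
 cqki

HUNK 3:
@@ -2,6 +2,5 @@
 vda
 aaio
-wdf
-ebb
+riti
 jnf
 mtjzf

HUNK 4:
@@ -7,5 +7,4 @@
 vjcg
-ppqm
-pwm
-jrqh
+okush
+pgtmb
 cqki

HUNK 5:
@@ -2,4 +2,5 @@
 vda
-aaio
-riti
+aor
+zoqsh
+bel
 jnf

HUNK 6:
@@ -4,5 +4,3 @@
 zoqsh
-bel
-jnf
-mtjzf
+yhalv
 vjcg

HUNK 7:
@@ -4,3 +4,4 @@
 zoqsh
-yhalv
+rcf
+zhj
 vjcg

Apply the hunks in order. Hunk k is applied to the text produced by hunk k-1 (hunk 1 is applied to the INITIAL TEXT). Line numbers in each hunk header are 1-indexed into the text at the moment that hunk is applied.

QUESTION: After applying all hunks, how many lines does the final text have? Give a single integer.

Answer: 11

Derivation:
Hunk 1: at line 7 remove [zqj,slzyf] add [ppqm] -> 13 lines: iju vda aaio wdf ebb jnf mtjzf vjcg ppqm ehd jrqh cqki sbbv
Hunk 2: at line 8 remove [ehd] add [pwm] -> 13 lines: iju vda aaio wdf ebb jnf mtjzf vjcg ppqm pwm jrqh cqki sbbv
Hunk 3: at line 2 remove [wdf,ebb] add [riti] -> 12 lines: iju vda aaio riti jnf mtjzf vjcg ppqm pwm jrqh cqki sbbv
Hunk 4: at line 7 remove [ppqm,pwm,jrqh] add [okush,pgtmb] -> 11 lines: iju vda aaio riti jnf mtjzf vjcg okush pgtmb cqki sbbv
Hunk 5: at line 2 remove [aaio,riti] add [aor,zoqsh,bel] -> 12 lines: iju vda aor zoqsh bel jnf mtjzf vjcg okush pgtmb cqki sbbv
Hunk 6: at line 4 remove [bel,jnf,mtjzf] add [yhalv] -> 10 lines: iju vda aor zoqsh yhalv vjcg okush pgtmb cqki sbbv
Hunk 7: at line 4 remove [yhalv] add [rcf,zhj] -> 11 lines: iju vda aor zoqsh rcf zhj vjcg okush pgtmb cqki sbbv
Final line count: 11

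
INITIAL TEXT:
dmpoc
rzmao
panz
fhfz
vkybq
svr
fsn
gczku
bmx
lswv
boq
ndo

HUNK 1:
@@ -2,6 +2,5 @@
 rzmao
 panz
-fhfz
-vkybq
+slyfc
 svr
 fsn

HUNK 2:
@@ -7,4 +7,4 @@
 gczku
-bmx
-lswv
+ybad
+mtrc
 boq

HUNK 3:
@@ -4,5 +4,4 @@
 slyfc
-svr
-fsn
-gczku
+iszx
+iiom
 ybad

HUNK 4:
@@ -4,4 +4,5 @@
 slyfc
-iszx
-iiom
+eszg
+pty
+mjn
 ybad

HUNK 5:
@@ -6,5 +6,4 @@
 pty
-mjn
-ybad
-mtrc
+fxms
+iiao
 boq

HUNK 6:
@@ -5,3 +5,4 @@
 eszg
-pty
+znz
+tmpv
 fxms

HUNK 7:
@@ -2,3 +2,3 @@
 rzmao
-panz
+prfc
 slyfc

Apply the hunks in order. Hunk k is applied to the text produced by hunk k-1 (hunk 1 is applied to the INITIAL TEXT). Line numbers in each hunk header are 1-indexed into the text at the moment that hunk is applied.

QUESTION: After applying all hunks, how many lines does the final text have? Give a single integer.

Hunk 1: at line 2 remove [fhfz,vkybq] add [slyfc] -> 11 lines: dmpoc rzmao panz slyfc svr fsn gczku bmx lswv boq ndo
Hunk 2: at line 7 remove [bmx,lswv] add [ybad,mtrc] -> 11 lines: dmpoc rzmao panz slyfc svr fsn gczku ybad mtrc boq ndo
Hunk 3: at line 4 remove [svr,fsn,gczku] add [iszx,iiom] -> 10 lines: dmpoc rzmao panz slyfc iszx iiom ybad mtrc boq ndo
Hunk 4: at line 4 remove [iszx,iiom] add [eszg,pty,mjn] -> 11 lines: dmpoc rzmao panz slyfc eszg pty mjn ybad mtrc boq ndo
Hunk 5: at line 6 remove [mjn,ybad,mtrc] add [fxms,iiao] -> 10 lines: dmpoc rzmao panz slyfc eszg pty fxms iiao boq ndo
Hunk 6: at line 5 remove [pty] add [znz,tmpv] -> 11 lines: dmpoc rzmao panz slyfc eszg znz tmpv fxms iiao boq ndo
Hunk 7: at line 2 remove [panz] add [prfc] -> 11 lines: dmpoc rzmao prfc slyfc eszg znz tmpv fxms iiao boq ndo
Final line count: 11

Answer: 11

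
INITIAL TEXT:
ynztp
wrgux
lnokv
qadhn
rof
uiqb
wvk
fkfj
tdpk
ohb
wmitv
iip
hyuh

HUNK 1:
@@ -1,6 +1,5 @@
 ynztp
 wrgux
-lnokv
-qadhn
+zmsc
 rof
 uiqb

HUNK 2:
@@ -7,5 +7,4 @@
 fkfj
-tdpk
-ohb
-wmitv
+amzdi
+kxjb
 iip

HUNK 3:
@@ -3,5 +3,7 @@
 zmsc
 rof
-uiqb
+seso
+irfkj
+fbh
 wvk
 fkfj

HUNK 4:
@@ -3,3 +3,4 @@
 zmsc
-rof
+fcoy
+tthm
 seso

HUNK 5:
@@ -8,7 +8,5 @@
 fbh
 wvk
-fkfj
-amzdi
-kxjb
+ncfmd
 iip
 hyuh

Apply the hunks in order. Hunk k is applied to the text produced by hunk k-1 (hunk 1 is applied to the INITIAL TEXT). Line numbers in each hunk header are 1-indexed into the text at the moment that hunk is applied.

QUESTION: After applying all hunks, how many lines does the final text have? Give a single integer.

Answer: 12

Derivation:
Hunk 1: at line 1 remove [lnokv,qadhn] add [zmsc] -> 12 lines: ynztp wrgux zmsc rof uiqb wvk fkfj tdpk ohb wmitv iip hyuh
Hunk 2: at line 7 remove [tdpk,ohb,wmitv] add [amzdi,kxjb] -> 11 lines: ynztp wrgux zmsc rof uiqb wvk fkfj amzdi kxjb iip hyuh
Hunk 3: at line 3 remove [uiqb] add [seso,irfkj,fbh] -> 13 lines: ynztp wrgux zmsc rof seso irfkj fbh wvk fkfj amzdi kxjb iip hyuh
Hunk 4: at line 3 remove [rof] add [fcoy,tthm] -> 14 lines: ynztp wrgux zmsc fcoy tthm seso irfkj fbh wvk fkfj amzdi kxjb iip hyuh
Hunk 5: at line 8 remove [fkfj,amzdi,kxjb] add [ncfmd] -> 12 lines: ynztp wrgux zmsc fcoy tthm seso irfkj fbh wvk ncfmd iip hyuh
Final line count: 12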